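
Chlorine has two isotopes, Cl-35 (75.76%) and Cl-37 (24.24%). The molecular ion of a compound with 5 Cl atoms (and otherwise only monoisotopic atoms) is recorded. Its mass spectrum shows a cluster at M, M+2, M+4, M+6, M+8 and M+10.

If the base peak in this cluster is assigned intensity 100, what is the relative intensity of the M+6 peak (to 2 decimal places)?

20.47

Binomial terms of (0.7576 + 0.2424)^5: M 0.2496, M+2 0.3993, M+4 0.2555, M+6 0.0817, M+8 0.0131, M+10 0.0008 → M+2 is the base peak.
P(M+2) = C(5,1) × 0.7576^4 × 0.2424^1 = 5 × 0.32942751 × 0.2424 = 0.399266 (base)
P(M+6) = C(5,3) × 0.7576^2 × 0.2424^3 = 10 × 0.57395776 × 0.01424288 = 0.081748
Relative intensity = 0.081748 / 0.399266 × 100 = 20.47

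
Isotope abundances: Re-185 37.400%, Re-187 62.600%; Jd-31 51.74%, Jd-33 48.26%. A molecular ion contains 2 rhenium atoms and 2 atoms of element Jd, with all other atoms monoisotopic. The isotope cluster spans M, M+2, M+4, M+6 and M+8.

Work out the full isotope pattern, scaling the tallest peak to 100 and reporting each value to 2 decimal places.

Rhenium pattern (n=2): 0.139876 : 0.468248 : 0.391876
Element Jd pattern (n=2): 0.26770276 : 0.49939448 : 0.23290276
Convolve the two distributions (both contribute in 2-u steps):
  M: 0.139876×0.26770276 = 0.037445
  M+2: 0.139876×0.49939448 + 0.468248×0.26770276 = 0.195205
  M+4: 0.139876×0.23290276 + 0.468248×0.49939448 + 0.391876×0.26770276 = 0.371324
  M+6: 0.468248×0.23290276 + 0.391876×0.49939448 = 0.304757
  M+8: 0.391876×0.23290276 = 0.091269
Scale to base peak (0.371324) = 100: 10.08 : 52.57 : 100.00 : 82.07 : 24.58

10.08 : 52.57 : 100.00 : 82.07 : 24.58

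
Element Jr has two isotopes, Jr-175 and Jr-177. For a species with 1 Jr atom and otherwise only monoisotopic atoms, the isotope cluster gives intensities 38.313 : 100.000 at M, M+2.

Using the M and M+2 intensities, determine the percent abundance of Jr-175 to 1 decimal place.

27.7%

If p is the fraction of Jr that is Jr-175, then I(M+2)/I(M) = [C(1,1)·p^0·(1−p)] / p^1 = 1·(1−p)/p = 100.000/38.313 = 2.6101
(1−p)/p = 2.6101/1 = 2.6101  ⇒  p = 1/(1 + 2.6101) = 0.2770
Jr-175: 27.7%, Jr-177: 72.3%.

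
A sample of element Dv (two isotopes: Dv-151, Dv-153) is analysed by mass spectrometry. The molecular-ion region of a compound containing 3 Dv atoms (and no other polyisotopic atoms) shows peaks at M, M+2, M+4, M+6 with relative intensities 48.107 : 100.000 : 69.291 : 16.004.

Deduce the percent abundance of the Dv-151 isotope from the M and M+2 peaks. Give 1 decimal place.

59.1%

If p is the fraction of Dv that is Dv-151, then I(M+2)/I(M) = [C(3,1)·p^2·(1−p)] / p^3 = 3·(1−p)/p = 100.000/48.107 = 2.0787
(1−p)/p = 2.0787/3 = 0.6929  ⇒  p = 1/(1 + 0.6929) = 0.5907
Dv-151: 59.1%, Dv-153: 40.9%.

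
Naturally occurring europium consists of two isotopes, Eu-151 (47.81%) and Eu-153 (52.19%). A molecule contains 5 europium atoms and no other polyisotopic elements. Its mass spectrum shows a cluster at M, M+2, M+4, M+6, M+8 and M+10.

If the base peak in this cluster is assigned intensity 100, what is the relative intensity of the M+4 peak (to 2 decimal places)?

91.61

Term probabilities: M 0.0250, M+2 0.1363, M+4 0.2977, M+6 0.3249, M+8 0.1774, M+10 0.0387. Base peak = M+6.
P(M+6) = C(5,3) × 0.4781^2 × 0.5219^3 = 10 × 0.22857961 × 0.14215492 = 0.324937 (base)
P(M+4) = C(5,2) × 0.4781^3 × 0.5219^2 = 10 × 0.10928391 × 0.27237961 = 0.297667
Relative intensity = 0.297667 / 0.324937 × 100 = 91.61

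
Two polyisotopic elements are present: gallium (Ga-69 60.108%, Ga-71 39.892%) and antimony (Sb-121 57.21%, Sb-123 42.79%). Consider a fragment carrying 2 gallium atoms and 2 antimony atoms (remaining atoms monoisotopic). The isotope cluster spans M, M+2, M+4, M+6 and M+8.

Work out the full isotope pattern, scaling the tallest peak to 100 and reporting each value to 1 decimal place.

33.5 : 94.6 : 100.0 : 46.9 : 8.3

Gallium pattern (n=2): 0.36129717 : 0.47956567 : 0.15913717
Antimony pattern (n=2): 0.32729841 : 0.48960318 : 0.18309841
Convolve the two distributions (both contribute in 2-u steps):
  M: 0.36129717×0.32729841 = 0.118252
  M+2: 0.36129717×0.48960318 + 0.47956567×0.32729841 = 0.333853
  M+4: 0.36129717×0.18309841 + 0.47956567×0.48960318 + 0.15913717×0.32729841 = 0.353035
  M+6: 0.47956567×0.18309841 + 0.15913717×0.48960318 = 0.165722
  M+8: 0.15913717×0.18309841 = 0.029138
Scale to base peak (0.353035) = 100: 33.5 : 94.6 : 100.0 : 46.9 : 8.3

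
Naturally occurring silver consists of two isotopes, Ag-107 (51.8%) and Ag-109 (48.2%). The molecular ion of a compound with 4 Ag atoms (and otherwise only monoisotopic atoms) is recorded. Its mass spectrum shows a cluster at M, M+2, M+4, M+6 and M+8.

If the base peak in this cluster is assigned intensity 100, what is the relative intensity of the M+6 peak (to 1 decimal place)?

(0.518 + 0.482)^4 gives M 0.0720, M+2 0.2680, M+4 0.3740, M+6 0.2320, M+8 0.0540; the largest is M+4.
P(M+4) = C(4,2) × 0.518^2 × 0.482^2 = 6 × 0.268324 × 0.232324 = 0.374029 (base)
P(M+6) = C(4,3) × 0.518^1 × 0.482^3 = 4 × 0.5180 × 0.11198017 = 0.232023
Relative intensity = 0.232023 / 0.374029 × 100 = 62.0

62.0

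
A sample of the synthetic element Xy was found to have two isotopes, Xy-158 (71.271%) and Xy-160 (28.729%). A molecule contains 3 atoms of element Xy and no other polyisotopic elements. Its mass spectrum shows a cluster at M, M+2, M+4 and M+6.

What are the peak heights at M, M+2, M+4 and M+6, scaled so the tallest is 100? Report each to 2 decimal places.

82.69 : 100.00 : 40.31 : 5.42

Each Xy atom is independently Xy-158 (p = 0.71271) or Xy-160 (q = 0.28729); the cluster is the binomial expansion (p + q)^3.
P(M) = 0.71271^3 = 0.362025
P(M+2) = 3 × 0.71271^2 × 0.28729^1 = 0.437792
P(M+4) = 3 × 0.71271^1 × 0.28729^2 = 0.176472
P(M+6) = 0.28729^3 = 0.023712
The M+2 peak is largest (0.437792); scaling to 100 gives 82.69 : 100.00 : 40.31 : 5.42.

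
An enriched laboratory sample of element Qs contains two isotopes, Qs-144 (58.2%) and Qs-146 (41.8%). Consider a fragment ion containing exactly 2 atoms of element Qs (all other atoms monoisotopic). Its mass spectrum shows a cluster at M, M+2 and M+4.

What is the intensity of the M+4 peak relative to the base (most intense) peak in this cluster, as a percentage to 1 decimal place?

Term probabilities: M 0.3387, M+2 0.4866, M+4 0.1747. Base peak = M+2.
P(M+2) = C(2,1) × 0.582^1 × 0.418^1 = 2 × 0.5820 × 0.4180 = 0.486552 (base)
P(M+4) = C(2,2) × 0.582^0 × 0.418^2 = 1 × 1.0000 × 0.174724 = 0.174724
Relative intensity = 0.174724 / 0.486552 × 100 = 35.9

35.9%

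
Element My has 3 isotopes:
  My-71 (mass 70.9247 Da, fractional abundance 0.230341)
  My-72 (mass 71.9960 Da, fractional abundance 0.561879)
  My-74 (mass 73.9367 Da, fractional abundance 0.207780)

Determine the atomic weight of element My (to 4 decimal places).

72.1525 Da

Weight each isotope mass by its fractional abundance: 0.230341 × 70.9247 + 0.561879 × 71.9960 + 0.207780 × 73.9367
= 16.33687 + 40.45304 + 15.36257 = 72.15248 Da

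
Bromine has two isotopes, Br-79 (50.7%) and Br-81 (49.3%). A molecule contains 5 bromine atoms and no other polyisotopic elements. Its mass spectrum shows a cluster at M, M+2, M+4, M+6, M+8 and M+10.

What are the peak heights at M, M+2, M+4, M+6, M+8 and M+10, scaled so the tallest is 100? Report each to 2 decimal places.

Each Br atom is independently Br-79 (p = 0.507) or Br-81 (q = 0.493); the cluster is the binomial expansion (p + q)^5.
P(M) = 0.507^5 = 0.033500
P(M+2) = 5 × 0.507^4 × 0.493^1 = 0.162873
P(M+4) = 10 × 0.507^3 × 0.493^2 = 0.316751
P(M+6) = 10 × 0.507^2 × 0.493^3 = 0.308004
P(M+8) = 5 × 0.507^1 × 0.493^4 = 0.149750
P(M+10) = 0.493^5 = 0.029123
The M+4 peak is largest (0.316751); scaling to 100 gives 10.58 : 51.42 : 100.00 : 97.24 : 47.28 : 9.19.

10.58 : 51.42 : 100.00 : 97.24 : 47.28 : 9.19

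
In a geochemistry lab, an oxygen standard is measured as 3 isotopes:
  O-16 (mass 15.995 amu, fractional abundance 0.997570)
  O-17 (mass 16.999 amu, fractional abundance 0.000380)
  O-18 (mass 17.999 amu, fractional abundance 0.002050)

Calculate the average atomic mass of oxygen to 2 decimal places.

16.00 amu

Weight each isotope mass by its fractional abundance: 0.997570 × 15.995 + 0.000380 × 16.999 + 0.002050 × 17.999
= 15.9561 + 0.0065 + 0.0369 = 15.9995 amu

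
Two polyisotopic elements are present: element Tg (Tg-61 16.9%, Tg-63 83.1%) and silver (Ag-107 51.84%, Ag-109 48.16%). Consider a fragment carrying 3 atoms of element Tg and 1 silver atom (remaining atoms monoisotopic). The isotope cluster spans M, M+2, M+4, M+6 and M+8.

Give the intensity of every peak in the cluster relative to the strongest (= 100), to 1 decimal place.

Element Tg pattern (n=3): 0.00482681 : 0.07120257 : 0.35011443 : 0.57385619
Silver pattern (n=1): 0.5184 : 0.4816
Convolve the two distributions (both contribute in 2-u steps):
  M: 0.00482681×0.5184 = 0.002502
  M+2: 0.00482681×0.4816 + 0.07120257×0.5184 = 0.039236
  M+4: 0.07120257×0.4816 + 0.35011443×0.5184 = 0.215790
  M+6: 0.35011443×0.4816 + 0.57385619×0.5184 = 0.466102
  M+8: 0.57385619×0.4816 = 0.276369
Scale to base peak (0.466102) = 100: 0.5 : 8.4 : 46.3 : 100.0 : 59.3

0.5 : 8.4 : 46.3 : 100.0 : 59.3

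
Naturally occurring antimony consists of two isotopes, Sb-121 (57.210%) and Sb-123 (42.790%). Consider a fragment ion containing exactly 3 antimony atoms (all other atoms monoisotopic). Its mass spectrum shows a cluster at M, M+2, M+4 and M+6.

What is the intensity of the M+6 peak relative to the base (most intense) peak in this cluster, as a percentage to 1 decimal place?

Term probabilities: M 0.1872, M+2 0.4202, M+4 0.3143, M+6 0.0783. Base peak = M+2.
P(M+2) = C(3,1) × 0.57210^2 × 0.42790^1 = 3 × 0.32729841 × 0.4279 = 0.420153 (base)
P(M+6) = C(3,3) × 0.57210^0 × 0.42790^3 = 1 × 1.0000 × 0.07834781 = 0.078348
Relative intensity = 0.078348 / 0.420153 × 100 = 18.6

18.6%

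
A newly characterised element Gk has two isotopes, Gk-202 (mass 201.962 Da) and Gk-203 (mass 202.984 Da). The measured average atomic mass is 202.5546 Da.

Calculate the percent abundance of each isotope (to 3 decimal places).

Gk-202: 42.016%, Gk-203: 57.984%

With x = fraction of Gk-202 (so Gk-203 is 1 − x):
201.962·x + 202.984·(1 − x) = 202.5546
(201.962 − 202.984)·x = 202.5546 − 202.984
x = -0.4294 / -1.022 = 0.42016 → 42.016% Gk-202, 57.984% Gk-203.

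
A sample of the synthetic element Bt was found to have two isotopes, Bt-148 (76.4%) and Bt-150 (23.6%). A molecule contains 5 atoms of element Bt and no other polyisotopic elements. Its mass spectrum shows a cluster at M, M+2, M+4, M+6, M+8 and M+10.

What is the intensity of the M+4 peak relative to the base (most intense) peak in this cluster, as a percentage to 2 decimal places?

(0.764 + 0.236)^5 gives M 0.2603, M+2 0.4020, M+4 0.2484, M+6 0.0767, M+8 0.0118, M+10 0.0007; the largest is M+2.
P(M+2) = C(5,1) × 0.764^4 × 0.236^1 = 5 × 0.34070102 × 0.2360 = 0.402027 (base)
P(M+4) = C(5,2) × 0.764^3 × 0.236^2 = 10 × 0.44594374 × 0.055696 = 0.248373
Relative intensity = 0.248373 / 0.402027 × 100 = 61.78

61.78%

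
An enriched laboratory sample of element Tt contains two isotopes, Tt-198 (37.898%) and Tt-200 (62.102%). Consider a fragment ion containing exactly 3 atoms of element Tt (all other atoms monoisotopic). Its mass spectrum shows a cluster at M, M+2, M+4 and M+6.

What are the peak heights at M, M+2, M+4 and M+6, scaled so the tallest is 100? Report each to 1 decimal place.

The 3 Tt atoms are independent, so intensities follow the terms of (0.37898 + 0.62102)^3.
P(M) = 0.37898^3 = 0.054431
P(M+2) = 3 × 0.37898^2 × 0.62102^1 = 0.267584
P(M+4) = 3 × 0.37898^1 × 0.62102^2 = 0.438479
P(M+6) = 0.62102^3 = 0.239506
The M+4 peak is largest (0.438479); scaling to 100 gives 12.4 : 61.0 : 100.0 : 54.6.

12.4 : 61.0 : 100.0 : 54.6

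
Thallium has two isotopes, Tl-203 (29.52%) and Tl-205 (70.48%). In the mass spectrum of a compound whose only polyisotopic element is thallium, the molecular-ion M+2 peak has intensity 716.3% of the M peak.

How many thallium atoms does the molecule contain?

3

The M+2/M ratio from n Tl atoms is n · q/p = n · 0.7048/0.2952.
n = 7.163 × 0.2952/0.7048 = 3.00 ≈ 3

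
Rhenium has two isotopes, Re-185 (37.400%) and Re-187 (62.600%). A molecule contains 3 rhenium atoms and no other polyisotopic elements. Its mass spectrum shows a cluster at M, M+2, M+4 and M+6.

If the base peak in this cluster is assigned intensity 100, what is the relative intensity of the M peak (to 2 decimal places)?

11.90

Term probabilities: M 0.0523, M+2 0.2627, M+4 0.4397, M+6 0.2453. Base peak = M+4.
P(M+4) = C(3,2) × 0.37400^1 × 0.62600^2 = 3 × 0.3740 × 0.391876 = 0.439685 (base)
P(M) = C(3,0) × 0.37400^3 × 0.62600^0 = 1 × 0.05231362 × 1.0000 = 0.052314
Relative intensity = 0.052314 / 0.439685 × 100 = 11.90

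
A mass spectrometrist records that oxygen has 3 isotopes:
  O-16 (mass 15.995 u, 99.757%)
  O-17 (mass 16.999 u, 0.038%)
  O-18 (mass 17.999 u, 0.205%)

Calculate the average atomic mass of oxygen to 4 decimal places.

The abundance-weighted mean is 0.99757 × 15.995 + 0.00038 × 16.999 + 0.00205 × 17.999
= 15.95613 + 0.00646 + 0.03690 = 15.99949 u

15.9995 u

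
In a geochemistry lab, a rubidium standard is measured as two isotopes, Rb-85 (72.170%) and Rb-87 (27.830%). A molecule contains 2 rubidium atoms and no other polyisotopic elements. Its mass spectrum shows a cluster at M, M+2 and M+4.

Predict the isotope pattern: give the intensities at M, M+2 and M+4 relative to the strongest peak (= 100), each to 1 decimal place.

Expanding (0.72170 + 0.27830)^2:
P(M) = 0.72170^2 = 0.520851
P(M+2) = 2 × 0.72170^1 × 0.27830^1 = 0.401698
P(M+4) = 0.27830^2 = 0.077451
The M peak is largest (0.520851); scaling to 100 gives 100.0 : 77.1 : 14.9.

100.0 : 77.1 : 14.9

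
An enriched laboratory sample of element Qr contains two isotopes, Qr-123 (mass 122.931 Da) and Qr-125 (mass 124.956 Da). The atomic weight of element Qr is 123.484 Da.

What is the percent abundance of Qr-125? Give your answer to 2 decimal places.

27.31%

Let x be the fractional abundance of Qr-123; then Qr-125 has abundance 1 − x.
122.931·x + 124.956·(1 − x) = 123.484
(122.931 − 124.956)·x = 123.484 − 124.956
x = -1.472 / -2.025 = 0.72691 → 72.69% Qr-123, 27.31% Qr-125.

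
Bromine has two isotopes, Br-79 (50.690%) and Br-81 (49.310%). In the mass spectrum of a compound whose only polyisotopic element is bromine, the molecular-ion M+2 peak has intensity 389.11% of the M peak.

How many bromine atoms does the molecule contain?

4

With n Br atoms, P(M+2)/P(M) = C(n,1)·p^(n−1)q / p^n = n·q/p = n · 0.49310/0.50690.
n = 3.8911 × 0.50690/0.49310 = 4.00 ≈ 4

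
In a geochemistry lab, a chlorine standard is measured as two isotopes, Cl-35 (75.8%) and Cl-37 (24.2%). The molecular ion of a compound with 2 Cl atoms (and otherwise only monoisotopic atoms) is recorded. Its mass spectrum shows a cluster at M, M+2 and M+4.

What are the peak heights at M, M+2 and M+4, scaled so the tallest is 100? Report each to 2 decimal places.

100.00 : 63.85 : 10.19

Each Cl atom is independently Cl-35 (p = 0.758) or Cl-37 (q = 0.242); the cluster is the binomial expansion (p + q)^2.
P(M) = 0.758^2 = 0.574564
P(M+2) = 2 × 0.758^1 × 0.242^1 = 0.366872
P(M+4) = 0.242^2 = 0.058564
The M peak is largest (0.574564); scaling to 100 gives 100.00 : 63.85 : 10.19.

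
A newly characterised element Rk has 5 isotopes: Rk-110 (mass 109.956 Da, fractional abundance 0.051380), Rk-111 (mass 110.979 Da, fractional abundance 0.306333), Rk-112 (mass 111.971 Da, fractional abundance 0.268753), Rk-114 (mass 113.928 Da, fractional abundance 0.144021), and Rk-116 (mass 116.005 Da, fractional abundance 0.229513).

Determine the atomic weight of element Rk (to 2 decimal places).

The abundance-weighted mean is 0.051380 × 109.956 + 0.306333 × 110.979 + 0.268753 × 111.971 + 0.144021 × 113.928 + 0.229513 × 116.005
= 5.6495 + 33.9965 + 30.0925 + 16.4080 + 26.6247 = 112.7712 Da

112.77 Da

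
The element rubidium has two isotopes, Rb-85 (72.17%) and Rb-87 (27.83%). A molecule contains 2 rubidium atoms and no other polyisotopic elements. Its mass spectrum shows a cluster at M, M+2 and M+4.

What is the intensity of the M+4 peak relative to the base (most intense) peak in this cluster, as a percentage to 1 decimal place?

14.9%

Term probabilities: M 0.5209, M+2 0.4017, M+4 0.0775. Base peak = M.
P(M) = C(2,0) × 0.7217^2 × 0.2783^0 = 1 × 0.52085089 × 1.0000 = 0.520851 (base)
P(M+4) = C(2,2) × 0.7217^0 × 0.2783^2 = 1 × 1.0000 × 0.07745089 = 0.077451
Relative intensity = 0.077451 / 0.520851 × 100 = 14.9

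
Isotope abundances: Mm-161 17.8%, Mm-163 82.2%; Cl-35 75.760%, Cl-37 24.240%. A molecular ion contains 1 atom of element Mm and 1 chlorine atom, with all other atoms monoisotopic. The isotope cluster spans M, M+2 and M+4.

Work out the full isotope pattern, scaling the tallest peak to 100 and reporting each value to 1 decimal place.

Element Mm pattern (n=1): 0.1780 : 0.8220
Chlorine pattern (n=1): 0.7576 : 0.2424
Convolve the two distributions (both contribute in 2-u steps):
  M: 0.1780×0.7576 = 0.134853
  M+2: 0.1780×0.2424 + 0.8220×0.7576 = 0.665894
  M+4: 0.8220×0.2424 = 0.199253
Scale to base peak (0.665894) = 100: 20.3 : 100.0 : 29.9

20.3 : 100.0 : 29.9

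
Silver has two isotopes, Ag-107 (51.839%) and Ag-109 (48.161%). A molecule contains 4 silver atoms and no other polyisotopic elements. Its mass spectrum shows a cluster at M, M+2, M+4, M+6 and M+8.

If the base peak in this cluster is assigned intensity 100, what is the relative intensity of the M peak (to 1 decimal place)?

Term probabilities: M 0.0722, M+2 0.2684, M+4 0.3740, M+6 0.2316, M+8 0.0538. Base peak = M+4.
P(M+4) = C(4,2) × 0.51839^2 × 0.48161^2 = 6 × 0.26872819 × 0.23194819 = 0.373986 (base)
P(M) = C(4,0) × 0.51839^4 × 0.48161^0 = 1 × 0.07221484 × 1.0000 = 0.072215
Relative intensity = 0.072215 / 0.373986 × 100 = 19.3

19.3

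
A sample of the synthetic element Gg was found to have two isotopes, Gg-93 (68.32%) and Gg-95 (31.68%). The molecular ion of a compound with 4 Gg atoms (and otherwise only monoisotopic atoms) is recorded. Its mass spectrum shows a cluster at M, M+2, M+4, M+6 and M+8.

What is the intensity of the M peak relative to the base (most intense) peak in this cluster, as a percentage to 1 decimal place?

Term probabilities: M 0.2179, M+2 0.4041, M+4 0.2811, M+6 0.0869, M+8 0.0101. Base peak = M+2.
P(M+2) = C(4,1) × 0.6832^3 × 0.3168^1 = 4 × 0.31889196 × 0.3168 = 0.404100 (base)
P(M) = C(4,0) × 0.6832^4 × 0.3168^0 = 1 × 0.21786699 × 1.0000 = 0.217867
Relative intensity = 0.217867 / 0.404100 × 100 = 53.9

53.9%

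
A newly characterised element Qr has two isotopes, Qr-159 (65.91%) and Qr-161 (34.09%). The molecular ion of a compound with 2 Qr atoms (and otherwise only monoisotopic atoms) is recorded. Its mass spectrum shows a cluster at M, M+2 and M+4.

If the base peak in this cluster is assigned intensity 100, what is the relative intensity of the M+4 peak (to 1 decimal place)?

Binomial terms of (0.6591 + 0.3409)^2: M 0.4344, M+2 0.4494, M+4 0.1162 → M+2 is the base peak.
P(M+2) = C(2,1) × 0.6591^1 × 0.3409^1 = 2 × 0.6591 × 0.3409 = 0.449374 (base)
P(M+4) = C(2,2) × 0.6591^0 × 0.3409^2 = 1 × 1.0000 × 0.11621281 = 0.116213
Relative intensity = 0.116213 / 0.449374 × 100 = 25.9

25.9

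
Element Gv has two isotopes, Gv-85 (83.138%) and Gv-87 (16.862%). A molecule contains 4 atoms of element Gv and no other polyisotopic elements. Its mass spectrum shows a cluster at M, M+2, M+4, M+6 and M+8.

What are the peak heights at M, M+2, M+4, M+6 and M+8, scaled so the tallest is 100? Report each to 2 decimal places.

Expanding (0.83138 + 0.16862)^4:
P(M) = 0.83138^4 = 0.477747
P(M+2) = 4 × 0.83138^3 × 0.16862^1 = 0.387586
P(M+4) = 6 × 0.83138^2 × 0.16862^2 = 0.117915
P(M+6) = 4 × 0.83138^1 × 0.16862^3 = 0.015944
P(M+8) = 0.16862^4 = 0.000808
The M peak is largest (0.477747); scaling to 100 gives 100.00 : 81.13 : 24.68 : 3.34 : 0.17.

100.00 : 81.13 : 24.68 : 3.34 : 0.17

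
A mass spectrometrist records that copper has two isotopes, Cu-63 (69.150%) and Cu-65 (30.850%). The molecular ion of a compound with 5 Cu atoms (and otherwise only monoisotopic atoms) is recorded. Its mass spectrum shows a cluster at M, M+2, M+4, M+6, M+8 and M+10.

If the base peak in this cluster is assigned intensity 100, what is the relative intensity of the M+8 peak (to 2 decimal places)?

8.88

Binomial terms of (0.69150 + 0.30850)^5: M 0.1581, M+2 0.3527, M+4 0.3147, M+6 0.1404, M+8 0.0313, M+10 0.0028 → M+2 is the base peak.
P(M+2) = C(5,1) × 0.69150^4 × 0.30850^1 = 5 × 0.2286487 × 0.3085 = 0.352691 (base)
P(M+8) = C(5,4) × 0.69150^1 × 0.30850^4 = 5 × 0.6915 × 0.00905776 = 0.031317
Relative intensity = 0.031317 / 0.352691 × 100 = 8.88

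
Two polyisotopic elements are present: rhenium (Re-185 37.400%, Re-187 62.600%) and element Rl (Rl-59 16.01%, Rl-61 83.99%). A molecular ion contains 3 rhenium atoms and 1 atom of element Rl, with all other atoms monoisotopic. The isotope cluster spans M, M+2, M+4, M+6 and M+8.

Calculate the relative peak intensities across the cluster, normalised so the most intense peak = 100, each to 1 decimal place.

2.0 : 21.0 : 71.2 : 100.0 : 50.4

Rhenium pattern (n=3): 0.05231362 : 0.26268713 : 0.43968487 : 0.24531438
Element Rl pattern (n=1): 0.1601 : 0.8399
Convolve the two distributions (both contribute in 2-u steps):
  M: 0.05231362×0.1601 = 0.008375
  M+2: 0.05231362×0.8399 + 0.26268713×0.1601 = 0.085994
  M+4: 0.26268713×0.8399 + 0.43968487×0.1601 = 0.291024
  M+6: 0.43968487×0.8399 + 0.24531438×0.1601 = 0.408566
  M+8: 0.24531438×0.8399 = 0.206040
Scale to base peak (0.408566) = 100: 2.0 : 21.0 : 71.2 : 100.0 : 50.4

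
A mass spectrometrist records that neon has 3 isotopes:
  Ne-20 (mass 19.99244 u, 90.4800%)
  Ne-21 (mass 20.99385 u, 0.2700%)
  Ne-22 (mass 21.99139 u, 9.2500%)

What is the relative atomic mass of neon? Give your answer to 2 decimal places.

20.18 u

The abundance-weighted mean is 0.904800 × 19.99244 + 0.002700 × 20.99385 + 0.092500 × 21.99139
= 18.089160 + 0.056683 + 2.034204 = 20.180047 u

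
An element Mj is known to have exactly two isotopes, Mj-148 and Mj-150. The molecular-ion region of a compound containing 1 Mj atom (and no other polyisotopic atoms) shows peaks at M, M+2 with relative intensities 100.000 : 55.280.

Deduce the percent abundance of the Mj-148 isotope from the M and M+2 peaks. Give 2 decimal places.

64.40%

Let p = fractional abundance of Mj-148. I(M+2)/I(M) = [C(1,1)·p^0·(1−p)] / p^1 = 1·(1−p)/p = 55.280/100.000 = 0.5528
(1−p)/p = 0.5528/1 = 0.5528  ⇒  p = 1/(1 + 0.5528) = 0.6440
Mj-148: 64.40%, Mj-150: 35.60%.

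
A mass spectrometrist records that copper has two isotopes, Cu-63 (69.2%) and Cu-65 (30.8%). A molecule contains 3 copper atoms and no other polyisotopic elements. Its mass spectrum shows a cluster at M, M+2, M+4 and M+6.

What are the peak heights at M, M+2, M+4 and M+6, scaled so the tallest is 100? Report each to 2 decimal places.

74.89 : 100.00 : 44.51 : 6.60

Each Cu atom is independently Cu-63 (p = 0.692) or Cu-65 (q = 0.308); the cluster is the binomial expansion (p + q)^3.
P(M) = 0.692^3 = 0.331374
P(M+2) = 3 × 0.692^2 × 0.308^1 = 0.442470
P(M+4) = 3 × 0.692^1 × 0.308^2 = 0.196938
P(M+6) = 0.308^3 = 0.029218
The M+2 peak is largest (0.442470); scaling to 100 gives 74.89 : 100.00 : 44.51 : 6.60.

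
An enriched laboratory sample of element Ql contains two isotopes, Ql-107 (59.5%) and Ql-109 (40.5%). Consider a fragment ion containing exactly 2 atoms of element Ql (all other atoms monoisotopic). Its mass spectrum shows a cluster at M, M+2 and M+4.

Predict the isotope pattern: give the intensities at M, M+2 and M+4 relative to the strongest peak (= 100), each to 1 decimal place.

The 2 Ql atoms are independent, so intensities follow the terms of (0.595 + 0.405)^2.
P(M) = 0.595^2 = 0.354025
P(M+2) = 2 × 0.595^1 × 0.405^1 = 0.481950
P(M+4) = 0.405^2 = 0.164025
The M+2 peak is largest (0.481950); scaling to 100 gives 73.5 : 100.0 : 34.0.

73.5 : 100.0 : 34.0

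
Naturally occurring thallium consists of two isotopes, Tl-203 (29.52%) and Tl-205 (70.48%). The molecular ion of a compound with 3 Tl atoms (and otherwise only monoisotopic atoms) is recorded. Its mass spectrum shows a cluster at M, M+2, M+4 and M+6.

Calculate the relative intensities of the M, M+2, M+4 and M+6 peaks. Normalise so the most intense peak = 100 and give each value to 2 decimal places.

5.85 : 41.88 : 100.00 : 79.58

Expanding (0.2952 + 0.7048)^3:
P(M) = 0.2952^3 = 0.025725
P(M+2) = 3 × 0.2952^2 × 0.7048^1 = 0.184255
P(M+4) = 3 × 0.2952^1 × 0.7048^2 = 0.439916
P(M+6) = 0.7048^3 = 0.350104
The M+4 peak is largest (0.439916); scaling to 100 gives 5.85 : 41.88 : 100.00 : 79.58.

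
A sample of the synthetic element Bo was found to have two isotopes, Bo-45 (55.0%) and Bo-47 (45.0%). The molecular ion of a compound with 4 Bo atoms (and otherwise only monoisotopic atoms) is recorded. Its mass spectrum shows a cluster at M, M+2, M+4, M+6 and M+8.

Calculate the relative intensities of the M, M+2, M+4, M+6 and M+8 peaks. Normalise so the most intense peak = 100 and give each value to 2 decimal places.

Each Bo atom is independently Bo-45 (p = 0.550) or Bo-47 (q = 0.450); the cluster is the binomial expansion (p + q)^4.
P(M) = 0.550^4 = 0.091506
P(M+2) = 4 × 0.550^3 × 0.450^1 = 0.299475
P(M+4) = 6 × 0.550^2 × 0.450^2 = 0.367538
P(M+6) = 4 × 0.550^1 × 0.450^3 = 0.200475
P(M+8) = 0.450^4 = 0.041006
The M+4 peak is largest (0.367538); scaling to 100 gives 24.90 : 81.48 : 100.00 : 54.55 : 11.16.

24.90 : 81.48 : 100.00 : 54.55 : 11.16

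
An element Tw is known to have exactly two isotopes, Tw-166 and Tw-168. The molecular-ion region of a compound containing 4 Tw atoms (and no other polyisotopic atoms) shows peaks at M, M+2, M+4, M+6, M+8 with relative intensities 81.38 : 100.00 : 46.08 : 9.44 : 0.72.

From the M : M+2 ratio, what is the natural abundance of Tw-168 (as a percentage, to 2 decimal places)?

23.50%

Write p for the Tw-166 fraction. I(M+2)/I(M) = [C(4,1)·p^3·(1−p)] / p^4 = 4·(1−p)/p = 100.00/81.38 = 1.2288
(1−p)/p = 1.2288/4 = 0.3072  ⇒  p = 1/(1 + 0.3072) = 0.7650
Tw-166: 76.50%, Tw-168: 23.50%.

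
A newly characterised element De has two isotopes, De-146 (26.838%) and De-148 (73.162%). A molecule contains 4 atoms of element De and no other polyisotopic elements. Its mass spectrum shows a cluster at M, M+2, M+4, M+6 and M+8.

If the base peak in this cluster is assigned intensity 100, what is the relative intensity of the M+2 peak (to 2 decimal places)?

13.46

Term probabilities: M 0.0052, M+2 0.0566, M+4 0.2313, M+6 0.4204, M+8 0.2865. Base peak = M+6.
P(M+6) = C(4,3) × 0.26838^1 × 0.73162^3 = 4 × 0.26838 × 0.39161265 = 0.420404 (base)
P(M+2) = C(4,1) × 0.26838^3 × 0.73162^1 = 4 × 0.01933083 × 0.73162 = 0.056571
Relative intensity = 0.056571 / 0.420404 × 100 = 13.46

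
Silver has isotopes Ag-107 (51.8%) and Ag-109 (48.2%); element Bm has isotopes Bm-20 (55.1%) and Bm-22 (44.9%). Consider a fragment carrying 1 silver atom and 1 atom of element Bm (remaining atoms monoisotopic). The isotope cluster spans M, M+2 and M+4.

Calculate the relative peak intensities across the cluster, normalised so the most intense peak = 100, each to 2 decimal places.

57.29 : 100.00 : 43.44

Silver pattern (n=1): 0.5180 : 0.4820
Element Bm pattern (n=1): 0.5510 : 0.4490
Convolve the two distributions (both contribute in 2-u steps):
  M: 0.5180×0.5510 = 0.285418
  M+2: 0.5180×0.4490 + 0.4820×0.5510 = 0.498164
  M+4: 0.4820×0.4490 = 0.216418
Scale to base peak (0.498164) = 100: 57.29 : 100.00 : 43.44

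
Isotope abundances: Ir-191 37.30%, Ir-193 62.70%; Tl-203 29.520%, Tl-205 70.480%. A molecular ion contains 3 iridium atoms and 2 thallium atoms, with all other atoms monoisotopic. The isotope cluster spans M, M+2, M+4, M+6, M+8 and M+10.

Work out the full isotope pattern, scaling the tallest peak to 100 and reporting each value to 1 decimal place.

Iridium pattern (n=3): 0.05189512 : 0.26170165 : 0.43991135 : 0.24649188
Thallium pattern (n=2): 0.08714304 : 0.41611392 : 0.49674304
Convolve the two distributions (both contribute in 2-u steps):
  M: 0.05189512×0.08714304 = 0.004522
  M+2: 0.05189512×0.41611392 + 0.26170165×0.08714304 = 0.044400
  M+4: 0.05189512×0.49674304 + 0.26170165×0.41611392 + 0.43991135×0.08714304 = 0.173011
  M+6: 0.26170165×0.49674304 + 0.43991135×0.41611392 + 0.24649188×0.08714304 = 0.334532
  M+8: 0.43991135×0.49674304 + 0.24649188×0.41611392 = 0.321092
  M+10: 0.24649188×0.49674304 = 0.122443
Scale to base peak (0.334532) = 100: 1.4 : 13.3 : 51.7 : 100.0 : 96.0 : 36.6

1.4 : 13.3 : 51.7 : 100.0 : 96.0 : 36.6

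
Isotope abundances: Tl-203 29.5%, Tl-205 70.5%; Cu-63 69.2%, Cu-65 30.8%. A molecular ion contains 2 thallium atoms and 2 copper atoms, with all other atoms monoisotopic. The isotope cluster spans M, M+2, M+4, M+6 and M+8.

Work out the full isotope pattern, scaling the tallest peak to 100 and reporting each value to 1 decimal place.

Thallium pattern (n=2): 0.087025 : 0.41595 : 0.497025
Copper pattern (n=2): 0.478864 : 0.426272 : 0.094864
Convolve the two distributions (both contribute in 2-u steps):
  M: 0.087025×0.478864 = 0.041673
  M+2: 0.087025×0.426272 + 0.41595×0.478864 = 0.236280
  M+4: 0.087025×0.094864 + 0.41595×0.426272 + 0.497025×0.478864 = 0.423571
  M+6: 0.41595×0.094864 + 0.497025×0.426272 = 0.251327
  M+8: 0.497025×0.094864 = 0.047150
Scale to base peak (0.423571) = 100: 9.8 : 55.8 : 100.0 : 59.3 : 11.1

9.8 : 55.8 : 100.0 : 59.3 : 11.1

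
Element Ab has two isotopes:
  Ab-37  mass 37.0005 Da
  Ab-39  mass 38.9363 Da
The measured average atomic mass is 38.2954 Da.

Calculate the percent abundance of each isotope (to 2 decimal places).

Ab-37: 33.11%, Ab-39: 66.89%

Writing the weighted mean with unknown fraction x of Ab-37:
37.0005·x + 38.9363·(1 − x) = 38.2954
(37.0005 − 38.9363)·x = 38.2954 − 38.9363
x = -0.6409 / -1.9358 = 0.33108 → 33.11% Ab-37, 66.89% Ab-39.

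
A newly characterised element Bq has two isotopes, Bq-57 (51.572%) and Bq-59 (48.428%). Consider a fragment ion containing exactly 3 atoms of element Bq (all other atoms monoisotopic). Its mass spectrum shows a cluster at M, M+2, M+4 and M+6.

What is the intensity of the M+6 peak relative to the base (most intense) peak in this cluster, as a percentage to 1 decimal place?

29.4%

Term probabilities: M 0.1372, M+2 0.3864, M+4 0.3629, M+6 0.1136. Base peak = M+2.
P(M+2) = C(3,1) × 0.51572^2 × 0.48428^1 = 3 × 0.26596712 × 0.48428 = 0.386408 (base)
P(M+6) = C(3,3) × 0.51572^0 × 0.48428^3 = 1 × 1.0000 × 0.11357679 = 0.113577
Relative intensity = 0.113577 / 0.386408 × 100 = 29.4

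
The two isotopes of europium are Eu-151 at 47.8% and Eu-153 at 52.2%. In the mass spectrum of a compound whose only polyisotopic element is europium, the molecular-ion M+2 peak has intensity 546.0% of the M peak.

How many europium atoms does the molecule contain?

With n Eu atoms, P(M+2)/P(M) = C(n,1)·p^(n−1)q / p^n = n·q/p = n · 0.522/0.478.
n = 5.460 × 0.478/0.522 = 5.00 ≈ 5

5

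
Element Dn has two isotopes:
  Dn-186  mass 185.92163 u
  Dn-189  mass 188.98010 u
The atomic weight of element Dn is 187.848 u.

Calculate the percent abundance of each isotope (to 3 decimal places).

Dn-186: 37.015%, Dn-189: 62.985%

With x = fraction of Dn-186 (so Dn-189 is 1 − x):
185.92163·x + 188.98010·(1 − x) = 187.848
(185.92163 − 188.98010)·x = 187.848 − 188.98010
x = -1.13210 / -3.05847 = 0.37015 → 37.015% Dn-186, 62.985% Dn-189.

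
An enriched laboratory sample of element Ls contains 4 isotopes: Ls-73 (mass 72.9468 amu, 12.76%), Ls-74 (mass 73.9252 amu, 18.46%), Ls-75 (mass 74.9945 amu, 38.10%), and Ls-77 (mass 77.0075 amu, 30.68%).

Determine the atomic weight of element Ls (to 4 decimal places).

75.1534 amu

Weight each isotope mass by its fractional abundance: 0.1276 × 72.9468 + 0.1846 × 73.9252 + 0.3810 × 74.9945 + 0.3068 × 77.0075
= 9.30801 + 13.64659 + 28.57290 + 23.62590 = 75.15340 amu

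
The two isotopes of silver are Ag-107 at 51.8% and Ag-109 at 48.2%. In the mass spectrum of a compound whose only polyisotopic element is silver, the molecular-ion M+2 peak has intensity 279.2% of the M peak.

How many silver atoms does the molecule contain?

3

The M+2/M ratio from n Ag atoms is n · q/p = n · 0.482/0.518.
n = 2.792 × 0.518/0.482 = 3.00 ≈ 3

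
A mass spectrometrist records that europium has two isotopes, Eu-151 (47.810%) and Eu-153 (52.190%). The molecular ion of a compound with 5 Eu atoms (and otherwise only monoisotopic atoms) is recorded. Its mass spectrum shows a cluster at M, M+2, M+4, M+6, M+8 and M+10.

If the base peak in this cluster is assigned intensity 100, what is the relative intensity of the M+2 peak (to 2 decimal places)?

41.96

Binomial terms of (0.47810 + 0.52190)^5: M 0.0250, M+2 0.1363, M+4 0.2977, M+6 0.3249, M+8 0.1774, M+10 0.0387 → M+6 is the base peak.
P(M+6) = C(5,3) × 0.47810^2 × 0.52190^3 = 10 × 0.22857961 × 0.14215492 = 0.324937 (base)
P(M+2) = C(5,1) × 0.47810^4 × 0.52190^1 = 5 × 0.05224864 × 0.5219 = 0.136343
Relative intensity = 0.136343 / 0.324937 × 100 = 41.96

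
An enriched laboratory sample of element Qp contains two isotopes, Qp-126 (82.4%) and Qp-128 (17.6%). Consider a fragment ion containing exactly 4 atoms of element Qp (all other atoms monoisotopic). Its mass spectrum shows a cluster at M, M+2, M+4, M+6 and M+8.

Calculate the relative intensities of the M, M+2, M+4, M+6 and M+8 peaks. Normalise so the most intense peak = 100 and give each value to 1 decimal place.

Expanding (0.824 + 0.176)^4:
P(M) = 0.824^4 = 0.461008
P(M+2) = 4 × 0.824^3 × 0.176^1 = 0.393871
P(M+4) = 6 × 0.824^2 × 0.176^2 = 0.126192
P(M+6) = 4 × 0.824^1 × 0.176^3 = 0.017969
P(M+8) = 0.176^4 = 0.000960
The M peak is largest (0.461008); scaling to 100 gives 100.0 : 85.4 : 27.4 : 3.9 : 0.2.

100.0 : 85.4 : 27.4 : 3.9 : 0.2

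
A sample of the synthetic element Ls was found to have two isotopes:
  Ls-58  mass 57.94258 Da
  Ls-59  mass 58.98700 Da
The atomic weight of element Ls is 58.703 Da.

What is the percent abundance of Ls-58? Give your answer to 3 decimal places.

Writing the weighted mean with unknown fraction x of Ls-58:
57.94258·x + 58.98700·(1 − x) = 58.703
(57.94258 − 58.98700)·x = 58.703 − 58.98700
x = -0.28400 / -1.04442 = 0.27192 → 27.192% Ls-58, 72.808% Ls-59.

27.192%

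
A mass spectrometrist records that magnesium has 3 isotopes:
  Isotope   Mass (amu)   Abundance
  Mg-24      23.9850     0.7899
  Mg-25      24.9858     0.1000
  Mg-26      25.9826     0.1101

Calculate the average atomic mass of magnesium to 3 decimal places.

24.305 amu

The abundance-weighted mean is 0.7899 × 23.9850 + 0.1000 × 24.9858 + 0.1101 × 25.9826
= 18.94575 + 2.49858 + 2.86068 = 24.30501 amu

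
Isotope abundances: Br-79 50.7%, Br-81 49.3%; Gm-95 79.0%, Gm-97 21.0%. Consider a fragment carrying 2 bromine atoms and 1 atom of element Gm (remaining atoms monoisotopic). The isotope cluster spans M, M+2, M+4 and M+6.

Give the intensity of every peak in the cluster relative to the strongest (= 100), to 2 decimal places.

45.24 : 100.00 : 66.16 : 11.37

Bromine pattern (n=2): 0.257049 : 0.499902 : 0.243049
Element Gm pattern (n=1): 0.7900 : 0.2100
Convolve the two distributions (both contribute in 2-u steps):
  M: 0.257049×0.7900 = 0.203069
  M+2: 0.257049×0.2100 + 0.499902×0.7900 = 0.448903
  M+4: 0.499902×0.2100 + 0.243049×0.7900 = 0.296988
  M+6: 0.243049×0.2100 = 0.051040
Scale to base peak (0.448903) = 100: 45.24 : 100.00 : 66.16 : 11.37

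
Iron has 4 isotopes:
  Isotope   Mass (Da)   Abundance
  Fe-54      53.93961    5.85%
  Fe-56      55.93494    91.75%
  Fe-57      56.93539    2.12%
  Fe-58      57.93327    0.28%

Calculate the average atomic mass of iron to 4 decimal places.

55.8450 Da

Weight each isotope mass by its fractional abundance: 0.0585 × 53.93961 + 0.9175 × 55.93494 + 0.0212 × 56.93539 + 0.0028 × 57.93327
= 3.155467 + 51.320307 + 1.207030 + 0.162213 = 55.845017 Da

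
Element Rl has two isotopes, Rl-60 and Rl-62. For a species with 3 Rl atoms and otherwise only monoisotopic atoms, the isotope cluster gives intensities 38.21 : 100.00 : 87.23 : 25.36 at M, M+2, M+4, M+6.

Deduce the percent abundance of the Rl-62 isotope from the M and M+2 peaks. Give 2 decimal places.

46.59%

Write p for the Rl-60 fraction. I(M+2)/I(M) = [C(3,1)·p^2·(1−p)] / p^3 = 3·(1−p)/p = 100.00/38.21 = 2.6171
(1−p)/p = 2.6171/3 = 0.8724  ⇒  p = 1/(1 + 0.8724) = 0.5341
Rl-60: 53.41%, Rl-62: 46.59%.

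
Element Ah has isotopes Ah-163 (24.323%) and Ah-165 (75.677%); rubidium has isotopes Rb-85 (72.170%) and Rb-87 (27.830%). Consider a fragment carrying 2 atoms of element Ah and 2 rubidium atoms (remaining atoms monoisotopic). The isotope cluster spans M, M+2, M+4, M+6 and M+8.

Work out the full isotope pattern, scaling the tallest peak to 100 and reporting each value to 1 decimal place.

6.8 : 47.8 : 100.0 : 57.4 : 9.8

Element Ah pattern (n=2): 0.05916083 : 0.36813833 : 0.57270083
Rubidium pattern (n=2): 0.52085089 : 0.40169822 : 0.07745089
Convolve the two distributions (both contribute in 2-u steps):
  M: 0.05916083×0.52085089 = 0.030814
  M+2: 0.05916083×0.40169822 + 0.36813833×0.52085089 = 0.215510
  M+4: 0.05916083×0.07745089 + 0.36813833×0.40169822 + 0.57270083×0.52085089 = 0.450754
  M+6: 0.36813833×0.07745089 + 0.57270083×0.40169822 = 0.258566
  M+8: 0.57270083×0.07745089 = 0.044356
Scale to base peak (0.450754) = 100: 6.8 : 47.8 : 100.0 : 57.4 : 9.8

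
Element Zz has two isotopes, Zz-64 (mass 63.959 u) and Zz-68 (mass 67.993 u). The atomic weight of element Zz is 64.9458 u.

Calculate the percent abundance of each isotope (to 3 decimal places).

Zz-64: 75.538%, Zz-68: 24.462%

Writing the weighted mean with unknown fraction x of Zz-64:
63.959·x + 67.993·(1 − x) = 64.9458
(63.959 − 67.993)·x = 64.9458 − 67.993
x = -3.0472 / -4.034 = 0.75538 → 75.538% Zz-64, 24.462% Zz-68.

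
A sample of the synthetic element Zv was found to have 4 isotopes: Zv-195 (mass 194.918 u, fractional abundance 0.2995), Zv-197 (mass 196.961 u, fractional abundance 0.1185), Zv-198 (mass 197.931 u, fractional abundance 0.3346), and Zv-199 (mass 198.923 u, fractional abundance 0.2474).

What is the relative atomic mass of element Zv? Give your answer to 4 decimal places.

Ar = Σ fᵢ·mᵢ = 0.2995 × 194.918 + 0.1185 × 196.961 + 0.3346 × 197.931 + 0.2474 × 198.923
= 58.37794 + 23.33988 + 66.22771 + 49.21355 = 197.15908 u

197.1591 u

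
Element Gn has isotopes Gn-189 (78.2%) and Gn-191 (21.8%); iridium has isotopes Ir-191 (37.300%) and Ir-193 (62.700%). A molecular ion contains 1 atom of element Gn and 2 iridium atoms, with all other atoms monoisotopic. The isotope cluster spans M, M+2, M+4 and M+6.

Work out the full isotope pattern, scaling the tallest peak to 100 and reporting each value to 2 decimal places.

Element Gn pattern (n=1): 0.7820 : 0.2180
Iridium pattern (n=2): 0.139129 : 0.467742 : 0.393129
Convolve the two distributions (both contribute in 2-u steps):
  M: 0.7820×0.139129 = 0.108799
  M+2: 0.7820×0.467742 + 0.2180×0.139129 = 0.396104
  M+4: 0.7820×0.393129 + 0.2180×0.467742 = 0.409395
  M+6: 0.2180×0.393129 = 0.085702
Scale to base peak (0.409395) = 100: 26.58 : 96.75 : 100.00 : 20.93

26.58 : 96.75 : 100.00 : 20.93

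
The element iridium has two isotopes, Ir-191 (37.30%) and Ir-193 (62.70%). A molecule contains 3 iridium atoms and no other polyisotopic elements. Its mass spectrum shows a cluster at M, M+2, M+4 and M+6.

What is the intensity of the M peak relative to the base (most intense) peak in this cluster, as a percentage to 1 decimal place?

Term probabilities: M 0.0519, M+2 0.2617, M+4 0.4399, M+6 0.2465. Base peak = M+4.
P(M+4) = C(3,2) × 0.3730^1 × 0.6270^2 = 3 × 0.3730 × 0.393129 = 0.439911 (base)
P(M) = C(3,0) × 0.3730^3 × 0.6270^0 = 1 × 0.05189512 × 1.0000 = 0.051895
Relative intensity = 0.051895 / 0.439911 × 100 = 11.8

11.8%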